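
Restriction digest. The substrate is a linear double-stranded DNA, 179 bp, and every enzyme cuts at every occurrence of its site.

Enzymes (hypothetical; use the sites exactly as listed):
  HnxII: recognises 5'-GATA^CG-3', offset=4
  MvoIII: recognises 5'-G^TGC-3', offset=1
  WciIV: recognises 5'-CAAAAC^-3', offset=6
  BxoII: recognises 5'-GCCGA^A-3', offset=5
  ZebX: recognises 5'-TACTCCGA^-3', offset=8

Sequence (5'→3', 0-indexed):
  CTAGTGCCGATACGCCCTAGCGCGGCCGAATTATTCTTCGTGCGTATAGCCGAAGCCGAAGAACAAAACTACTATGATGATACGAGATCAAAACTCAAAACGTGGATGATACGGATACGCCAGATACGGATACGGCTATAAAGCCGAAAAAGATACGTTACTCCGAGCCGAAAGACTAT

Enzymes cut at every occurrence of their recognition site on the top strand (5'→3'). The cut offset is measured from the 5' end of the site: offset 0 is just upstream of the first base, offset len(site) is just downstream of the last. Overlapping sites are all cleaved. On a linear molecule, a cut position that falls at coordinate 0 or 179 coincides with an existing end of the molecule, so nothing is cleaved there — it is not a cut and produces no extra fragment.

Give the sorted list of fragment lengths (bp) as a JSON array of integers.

Site scan:
  HnxII (GATACG, off=4): starts [8, 78, 107, 113, 122, 128, 151] → cuts [12, 82, 111, 117, 126, 132, 155]
  MvoIII (GTGC, off=1): starts [3, 39] → cuts [4, 40]
  WciIV (CAAAAC, off=6): starts [63, 88, 95] → cuts [69, 94, 101]
  BxoII (GCCGAA, off=5): starts [24, 48, 54, 142, 166] → cuts [29, 53, 59, 147, 171]
  ZebX (TACTCCGA, off=8): starts [158] → cuts [166]

All cut coordinates (distinct, sorted): [4, 12, 29, 40, 53, 59, 69, 82, 94, 101, 111, 117, 126, 132, 147, 155, 166, 171]

Fragment lengths:
  [0,4): 4 bp
  [4,12): 8 bp
  [12,29): 17 bp
  [29,40): 11 bp
  [40,53): 13 bp
  [53,59): 6 bp
  [59,69): 10 bp
  [69,82): 13 bp
  [82,94): 12 bp
  [94,101): 7 bp
  [101,111): 10 bp
  [111,117): 6 bp
  [117,126): 9 bp
  [126,132): 6 bp
  [132,147): 15 bp
  [147,155): 8 bp
  [155,166): 11 bp
  [166,171): 5 bp
  [171,179): 8 bp

[4,5,6,6,6,7,8,8,8,9,10,10,11,11,12,13,13,15,17]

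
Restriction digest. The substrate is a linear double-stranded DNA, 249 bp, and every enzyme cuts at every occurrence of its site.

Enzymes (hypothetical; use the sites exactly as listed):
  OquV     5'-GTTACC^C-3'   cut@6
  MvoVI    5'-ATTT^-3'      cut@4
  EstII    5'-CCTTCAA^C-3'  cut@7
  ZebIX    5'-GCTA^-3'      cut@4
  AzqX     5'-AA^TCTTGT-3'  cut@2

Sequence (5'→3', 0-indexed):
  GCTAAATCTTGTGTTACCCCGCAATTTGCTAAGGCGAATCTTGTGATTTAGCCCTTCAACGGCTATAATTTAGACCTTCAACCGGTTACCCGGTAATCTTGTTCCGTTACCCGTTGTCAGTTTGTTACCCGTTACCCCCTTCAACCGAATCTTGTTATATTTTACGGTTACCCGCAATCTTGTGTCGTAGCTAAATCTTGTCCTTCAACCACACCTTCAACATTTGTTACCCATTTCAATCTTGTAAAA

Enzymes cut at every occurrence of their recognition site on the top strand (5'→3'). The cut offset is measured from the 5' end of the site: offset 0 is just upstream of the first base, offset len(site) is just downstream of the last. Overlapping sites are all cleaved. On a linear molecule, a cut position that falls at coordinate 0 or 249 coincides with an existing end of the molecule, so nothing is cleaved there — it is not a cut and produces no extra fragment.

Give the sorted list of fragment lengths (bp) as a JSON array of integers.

Scan for sites:
  OquV (GTTACCC, off=6): starts [12, 84, 105, 123, 130, 166, 225] → cuts [18, 90, 111, 129, 136, 172, 231]
  MvoVI (ATTT, off=4): starts [23, 45, 67, 158, 221, 232] → cuts [27, 49, 71, 162, 225, 236]
  EstII (CCTTCAAC, off=7): starts [52, 74, 137, 201, 213] → cuts [59, 81, 144, 208, 220]
  ZebIX (GCTA, off=4): starts [0, 27, 61, 189] → cuts [4, 31, 65, 193]
  AzqX (AATCTTGT, off=2): starts [4, 36, 94, 147, 175, 193, 237] → cuts [6, 38, 96, 149, 177, 195, 239]

All cut coordinates (distinct, sorted): [4, 6, 18, 27, 31, 38, 49, 59, 65, 71, 81, 90, 96, 111, 129, 136, 144, 149, 162, 172, 177, 193, 195, 208, 220, 225, 231, 236, 239]

Fragments:
  [0,4): 4 bp
  [4,6): 2 bp
  [6,18): 12 bp
  [18,27): 9 bp
  [27,31): 4 bp
  [31,38): 7 bp
  [38,49): 11 bp
  [49,59): 10 bp
  [59,65): 6 bp
  [65,71): 6 bp
  [71,81): 10 bp
  [81,90): 9 bp
  [90,96): 6 bp
  [96,111): 15 bp
  [111,129): 18 bp
  [129,136): 7 bp
  [136,144): 8 bp
  [144,149): 5 bp
  [149,162): 13 bp
  [162,172): 10 bp
  [172,177): 5 bp
  [177,193): 16 bp
  [193,195): 2 bp
  [195,208): 13 bp
  [208,220): 12 bp
  [220,225): 5 bp
  [225,231): 6 bp
  [231,236): 5 bp
  [236,239): 3 bp
  [239,249): 10 bp

[2,2,3,4,4,5,5,5,5,6,6,6,6,7,7,8,9,9,10,10,10,10,11,12,12,13,13,15,16,18]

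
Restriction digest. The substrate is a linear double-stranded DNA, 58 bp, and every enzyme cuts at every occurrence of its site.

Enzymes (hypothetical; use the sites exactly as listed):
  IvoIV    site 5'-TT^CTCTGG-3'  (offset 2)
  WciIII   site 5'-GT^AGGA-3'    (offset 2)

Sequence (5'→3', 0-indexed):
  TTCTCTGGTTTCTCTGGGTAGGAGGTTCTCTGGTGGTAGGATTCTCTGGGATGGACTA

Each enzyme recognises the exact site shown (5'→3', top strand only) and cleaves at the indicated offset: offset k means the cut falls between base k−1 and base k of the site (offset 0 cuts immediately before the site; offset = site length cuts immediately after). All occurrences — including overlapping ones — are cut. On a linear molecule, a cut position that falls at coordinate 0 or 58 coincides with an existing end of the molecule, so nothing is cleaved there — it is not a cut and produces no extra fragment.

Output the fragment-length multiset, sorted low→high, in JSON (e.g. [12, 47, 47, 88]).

[2,6,8,8,9,10,15]

Per-enzyme occurrences:
  IvoIV TTCTCTGG/2: at [0, 9, 25, 41] ⇒ [2, 11, 27, 43]
  WciIII GTAGGA/2: at [17, 35] ⇒ [19, 37]

All cut coordinates (distinct, sorted): [2, 11, 19, 27, 37, 43]

Fragments:
  [0,2): 2 bp
  [2,11): 9 bp
  [11,19): 8 bp
  [19,27): 8 bp
  [27,37): 10 bp
  [37,43): 6 bp
  [43,58): 15 bp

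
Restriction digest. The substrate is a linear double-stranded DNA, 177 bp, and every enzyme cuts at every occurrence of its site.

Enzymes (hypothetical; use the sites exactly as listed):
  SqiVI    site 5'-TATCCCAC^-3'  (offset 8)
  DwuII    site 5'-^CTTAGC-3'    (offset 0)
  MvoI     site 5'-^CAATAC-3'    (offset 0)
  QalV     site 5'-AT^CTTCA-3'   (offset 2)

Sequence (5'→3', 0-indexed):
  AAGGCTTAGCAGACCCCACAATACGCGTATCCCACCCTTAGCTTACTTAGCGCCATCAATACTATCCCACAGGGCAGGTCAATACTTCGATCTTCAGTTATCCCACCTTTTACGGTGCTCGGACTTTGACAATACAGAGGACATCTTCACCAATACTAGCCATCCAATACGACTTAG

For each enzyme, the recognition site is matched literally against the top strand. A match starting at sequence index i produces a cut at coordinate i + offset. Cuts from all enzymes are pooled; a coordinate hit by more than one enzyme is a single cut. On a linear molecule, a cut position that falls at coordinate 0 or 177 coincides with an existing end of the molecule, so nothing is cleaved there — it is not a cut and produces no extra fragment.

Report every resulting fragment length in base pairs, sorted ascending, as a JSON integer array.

[1,4,6,9,9,11,12,13,14,14,14,15,15,17,23]

Scan for sites:
  SqiVI TATCCCAC/8: at [27, 62, 98] ⇒ [35, 70, 106]
  DwuII CTTAGC/0: at [4, 36, 45] ⇒ [4, 36, 45]
  MvoI CAATAC/0: at [18, 56, 79, 129, 150, 164] ⇒ [18, 56, 79, 129, 150, 164]
  QalV ATCTTCA/2: at [89, 142] ⇒ [91, 144]

All cut coordinates (distinct, sorted): [4, 18, 35, 36, 45, 56, 70, 79, 91, 106, 129, 144, 150, 164]

Fragments:
  [0,4): 4 bp
  [4,18): 14 bp
  [18,35): 17 bp
  [35,36): 1 bp
  [36,45): 9 bp
  [45,56): 11 bp
  [56,70): 14 bp
  [70,79): 9 bp
  [79,91): 12 bp
  [91,106): 15 bp
  [106,129): 23 bp
  [129,144): 15 bp
  [144,150): 6 bp
  [150,164): 14 bp
  [164,177): 13 bp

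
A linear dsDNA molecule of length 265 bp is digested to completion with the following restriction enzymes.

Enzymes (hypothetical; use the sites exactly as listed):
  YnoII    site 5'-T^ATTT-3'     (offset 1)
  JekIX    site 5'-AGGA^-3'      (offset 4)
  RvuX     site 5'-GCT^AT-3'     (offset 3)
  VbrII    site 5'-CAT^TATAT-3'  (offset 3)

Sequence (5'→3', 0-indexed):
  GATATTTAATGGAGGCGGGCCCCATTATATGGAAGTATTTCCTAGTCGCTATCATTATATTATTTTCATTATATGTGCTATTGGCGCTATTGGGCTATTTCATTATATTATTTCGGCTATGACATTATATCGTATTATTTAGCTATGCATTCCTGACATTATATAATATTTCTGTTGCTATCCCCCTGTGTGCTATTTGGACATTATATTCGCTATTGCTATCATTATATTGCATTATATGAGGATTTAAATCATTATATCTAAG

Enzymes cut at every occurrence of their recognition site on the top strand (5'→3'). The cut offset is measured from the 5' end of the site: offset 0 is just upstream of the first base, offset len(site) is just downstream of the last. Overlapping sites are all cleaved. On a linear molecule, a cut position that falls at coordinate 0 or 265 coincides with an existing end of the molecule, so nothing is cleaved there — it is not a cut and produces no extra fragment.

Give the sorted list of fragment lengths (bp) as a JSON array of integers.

[3,5,5,6,6,6,7,7,8,8,8,8,9,9,10,10,10,10,10,10,10,11,11,12,14,15,15,22]

Scan for sites:
  YnoII (TATTT, off=1): starts [2, 35, 60, 95, 108, 135, 166, 193] → cuts [3, 36, 61, 96, 109, 136, 167, 194]
  JekIX (AGGA, off=4): starts [241] → cuts [245]
  RvuX (GCTAT, off=3): starts [47, 76, 85, 93, 115, 141, 176, 191, 211, 217] → cuts [50, 79, 88, 96, 118, 144, 179, 194, 214, 220]
  VbrII (CATTATAT, off=3): starts [22, 52, 66, 100, 122, 156, 201, 222, 232, 252] → cuts [25, 55, 69, 103, 125, 159, 204, 225, 235, 255]

All cut coordinates (distinct, sorted): [3, 25, 36, 50, 55, 61, 69, 79, 88, 96, 103, 109, 118, 125, 136, 144, 159, 167, 179, 194, 204, 214, 220, 225, 235, 245, 255]

Fragment lengths:
  [0,3): 3 bp
  [3,25): 22 bp
  [25,36): 11 bp
  [36,50): 14 bp
  [50,55): 5 bp
  [55,61): 6 bp
  [61,69): 8 bp
  [69,79): 10 bp
  [79,88): 9 bp
  [88,96): 8 bp
  [96,103): 7 bp
  [103,109): 6 bp
  [109,118): 9 bp
  [118,125): 7 bp
  [125,136): 11 bp
  [136,144): 8 bp
  [144,159): 15 bp
  [159,167): 8 bp
  [167,179): 12 bp
  [179,194): 15 bp
  [194,204): 10 bp
  [204,214): 10 bp
  [214,220): 6 bp
  [220,225): 5 bp
  [225,235): 10 bp
  [235,245): 10 bp
  [245,255): 10 bp
  [255,265): 10 bp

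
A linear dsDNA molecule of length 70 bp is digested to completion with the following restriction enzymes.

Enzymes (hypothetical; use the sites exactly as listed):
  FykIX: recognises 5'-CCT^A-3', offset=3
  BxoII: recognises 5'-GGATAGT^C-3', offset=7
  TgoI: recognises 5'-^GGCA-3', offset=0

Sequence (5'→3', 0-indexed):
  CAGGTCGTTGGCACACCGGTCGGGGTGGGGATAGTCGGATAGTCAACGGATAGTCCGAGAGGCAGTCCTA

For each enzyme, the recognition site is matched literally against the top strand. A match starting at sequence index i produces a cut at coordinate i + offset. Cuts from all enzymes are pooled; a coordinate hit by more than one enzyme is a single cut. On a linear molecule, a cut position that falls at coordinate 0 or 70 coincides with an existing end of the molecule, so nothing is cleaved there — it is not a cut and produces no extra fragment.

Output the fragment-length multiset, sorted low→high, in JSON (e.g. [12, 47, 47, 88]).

Site scan:
  FykIX CCTA/3: at [66] ⇒ [69]
  BxoII GGATAGTC/7: at [28, 36, 47] ⇒ [35, 43, 54]
  TgoI GGCA/0: at [9, 60] ⇒ [9, 60]

Pooled cuts: [9, 35, 43, 54, 60, 69]

Fragments:
  [0,9): 9 bp
  [9,35): 26 bp
  [35,43): 8 bp
  [43,54): 11 bp
  [54,60): 6 bp
  [60,69): 9 bp
  [69,70): 1 bp

[1,6,8,9,9,11,26]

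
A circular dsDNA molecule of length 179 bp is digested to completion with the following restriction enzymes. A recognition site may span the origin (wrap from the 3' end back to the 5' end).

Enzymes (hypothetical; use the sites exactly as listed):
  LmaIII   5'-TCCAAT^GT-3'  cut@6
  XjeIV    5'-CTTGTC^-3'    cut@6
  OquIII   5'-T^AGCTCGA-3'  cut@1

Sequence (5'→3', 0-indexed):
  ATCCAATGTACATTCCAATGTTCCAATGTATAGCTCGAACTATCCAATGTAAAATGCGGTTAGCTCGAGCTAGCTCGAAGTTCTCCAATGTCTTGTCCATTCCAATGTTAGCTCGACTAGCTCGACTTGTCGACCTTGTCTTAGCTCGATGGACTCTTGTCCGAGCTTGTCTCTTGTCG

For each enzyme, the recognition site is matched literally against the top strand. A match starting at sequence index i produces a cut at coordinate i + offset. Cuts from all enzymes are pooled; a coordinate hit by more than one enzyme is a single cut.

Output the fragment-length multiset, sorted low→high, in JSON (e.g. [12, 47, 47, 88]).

[2,3,4,7,8,8,8,9,9,9,10,10,12,13,13,17,18,19]

Per-enzyme occurrences:
  LmaIII (TCCAATGT, off=6): starts [1, 13, 21, 42, 83, 100] → cuts [7, 19, 27, 48, 89, 106]
  XjeIV (CTTGTC, off=6): starts [91, 125, 134, 155, 165, 172] → cuts [97, 131, 140, 161, 171, 178]
  OquIII (TAGCTCGA, off=1): starts [30, 60, 70, 108, 117, 141] → cuts [31, 61, 71, 109, 118, 142]

Pooled cuts: [7, 19, 27, 31, 48, 61, 71, 89, 97, 106, 109, 118, 131, 140, 142, 161, 171, 178]

Fragment lengths:
  7→19: 12 bp
  19→27: 8 bp
  27→31: 4 bp
  31→48: 17 bp
  48→61: 13 bp
  61→71: 10 bp
  71→89: 18 bp
  89→97: 8 bp
  97→106: 9 bp
  106→109: 3 bp
  109→118: 9 bp
  118→131: 13 bp
  131→140: 9 bp
  140→142: 2 bp
  142→161: 19 bp
  161→171: 10 bp
  171→178: 7 bp
  178→7 (wrap): 179-178+7 = 8 bp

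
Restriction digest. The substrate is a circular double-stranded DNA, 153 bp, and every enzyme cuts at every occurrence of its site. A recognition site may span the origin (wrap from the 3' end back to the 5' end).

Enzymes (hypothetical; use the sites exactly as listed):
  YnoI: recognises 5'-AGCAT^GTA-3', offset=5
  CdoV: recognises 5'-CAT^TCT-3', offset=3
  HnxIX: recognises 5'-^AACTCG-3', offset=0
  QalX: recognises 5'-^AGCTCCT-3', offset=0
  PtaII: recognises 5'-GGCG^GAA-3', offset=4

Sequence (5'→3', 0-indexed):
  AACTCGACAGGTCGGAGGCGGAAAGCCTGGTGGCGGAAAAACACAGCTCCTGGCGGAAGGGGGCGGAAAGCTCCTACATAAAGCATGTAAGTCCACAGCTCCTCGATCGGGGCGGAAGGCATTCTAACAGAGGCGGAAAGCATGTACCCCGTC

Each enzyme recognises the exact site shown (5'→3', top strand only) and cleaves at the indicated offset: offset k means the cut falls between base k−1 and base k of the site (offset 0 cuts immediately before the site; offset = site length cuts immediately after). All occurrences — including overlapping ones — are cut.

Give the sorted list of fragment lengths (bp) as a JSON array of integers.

Site scan:
  YnoI (AGCATGTA, off=5): starts [81, 138] → cuts [86, 143]
  CdoV (CATTCT, off=3): starts [119] → cuts [122]
  HnxIX (AACTCG, off=0): starts [0] → cuts [0]
  QalX (AGCTCCT, off=0): starts [44, 68, 96] → cuts [44, 68, 96]
  PtaII (GGCGGAA, off=4): starts [16, 31, 51, 61, 110, 131] → cuts [20, 35, 55, 65, 114, 135]

Pooled cuts: [0, 20, 35, 44, 55, 65, 68, 86, 96, 114, 122, 135, 143]

Fragment lengths:
  0→20: 20 bp
  20→35: 15 bp
  35→44: 9 bp
  44→55: 11 bp
  55→65: 10 bp
  65→68: 3 bp
  68→86: 18 bp
  86→96: 10 bp
  96→114: 18 bp
  114→122: 8 bp
  122→135: 13 bp
  135→143: 8 bp
  143→0 (wrap): 153-143+0 = 10 bp

[3,8,8,9,10,10,10,11,13,15,18,18,20]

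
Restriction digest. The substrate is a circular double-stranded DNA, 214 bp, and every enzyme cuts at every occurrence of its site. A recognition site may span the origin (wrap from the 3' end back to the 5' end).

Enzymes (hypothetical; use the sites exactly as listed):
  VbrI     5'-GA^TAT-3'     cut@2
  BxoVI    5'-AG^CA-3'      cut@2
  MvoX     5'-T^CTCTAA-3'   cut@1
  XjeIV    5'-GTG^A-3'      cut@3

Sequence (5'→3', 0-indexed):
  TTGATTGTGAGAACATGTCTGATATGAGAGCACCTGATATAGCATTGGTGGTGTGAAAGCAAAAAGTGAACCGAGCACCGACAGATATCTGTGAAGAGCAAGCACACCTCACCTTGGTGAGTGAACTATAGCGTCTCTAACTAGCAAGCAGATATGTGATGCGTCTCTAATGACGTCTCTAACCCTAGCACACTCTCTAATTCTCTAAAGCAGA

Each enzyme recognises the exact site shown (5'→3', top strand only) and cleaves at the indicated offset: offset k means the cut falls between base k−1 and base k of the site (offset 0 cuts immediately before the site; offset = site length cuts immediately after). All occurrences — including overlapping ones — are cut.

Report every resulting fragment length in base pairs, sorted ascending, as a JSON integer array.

[4,4,4,4,4,5,5,6,6,6,7,7,8,8,8,8,9,10,10,11,12,12,13,13,13,17]

Site scan:
  VbrI GATAT/2: at [20, 35, 83, 150] ⇒ [22, 37, 85, 152]
  BxoVI AGCA/2: at [28, 40, 57, 73, 96, 100, 142, 146, 186, 208] ⇒ [30, 42, 59, 75, 98, 102, 144, 148, 188, 210]
  MvoX TCTCTAA/1: at [133, 163, 175, 193, 201] ⇒ [134, 164, 176, 194, 202]
  XjeIV GTGA/3: at [6, 52, 65, 90, 116, 120, 155] ⇒ [9, 55, 68, 93, 119, 123, 158]

All cut coordinates (distinct, sorted): [9, 22, 30, 37, 42, 55, 59, 68, 75, 85, 93, 98, 102, 119, 123, 134, 144, 148, 152, 158, 164, 176, 188, 194, 202, 210]

Fragment lengths:
  9→22: 13 bp
  22→30: 8 bp
  30→37: 7 bp
  37→42: 5 bp
  42→55: 13 bp
  55→59: 4 bp
  59→68: 9 bp
  68→75: 7 bp
  75→85: 10 bp
  85→93: 8 bp
  93→98: 5 bp
  98→102: 4 bp
  102→119: 17 bp
  119→123: 4 bp
  123→134: 11 bp
  134→144: 10 bp
  144→148: 4 bp
  148→152: 4 bp
  152→158: 6 bp
  158→164: 6 bp
  164→176: 12 bp
  176→188: 12 bp
  188→194: 6 bp
  194→202: 8 bp
  202→210: 8 bp
  210→9 (wrap): 214-210+9 = 13 bp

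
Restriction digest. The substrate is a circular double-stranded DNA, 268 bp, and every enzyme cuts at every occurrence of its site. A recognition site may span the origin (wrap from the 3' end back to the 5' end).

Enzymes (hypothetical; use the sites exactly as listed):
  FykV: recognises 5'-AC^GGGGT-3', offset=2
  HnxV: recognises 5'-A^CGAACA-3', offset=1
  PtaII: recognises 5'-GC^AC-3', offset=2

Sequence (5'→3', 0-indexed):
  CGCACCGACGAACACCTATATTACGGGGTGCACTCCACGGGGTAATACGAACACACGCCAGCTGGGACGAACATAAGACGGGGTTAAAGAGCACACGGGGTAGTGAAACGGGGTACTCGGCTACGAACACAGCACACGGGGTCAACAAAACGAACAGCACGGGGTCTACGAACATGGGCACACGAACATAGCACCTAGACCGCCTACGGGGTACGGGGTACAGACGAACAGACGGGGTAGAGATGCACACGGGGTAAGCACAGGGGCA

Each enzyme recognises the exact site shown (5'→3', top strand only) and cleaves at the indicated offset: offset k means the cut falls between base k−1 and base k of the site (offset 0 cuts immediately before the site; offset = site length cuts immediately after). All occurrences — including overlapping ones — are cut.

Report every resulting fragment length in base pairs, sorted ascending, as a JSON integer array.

[2,3,4,4,4,4,5,7,7,7,8,8,8,9,9,9,10,10,10,11,12,13,13,13,13,14,15,16,20]

Scan for sites:
  FykV ACGGGGT/2: at [22, 36, 77, 94, 107, 135, 158, 205, 212, 231, 248] ⇒ [24, 38, 79, 96, 109, 137, 160, 207, 214, 233, 250]
  HnxV ACGAACA/1: at [7, 46, 66, 122, 149, 167, 181, 223] ⇒ [8, 47, 67, 123, 150, 168, 182, 224]
  PtaII GCAC/2: at [1, 29, 90, 131, 156, 177, 190, 244, 257, 265] ⇒ [3, 31, 92, 133, 158, 179, 192, 246, 259, 267]

Pooled cuts: [3, 8, 24, 31, 38, 47, 67, 79, 92, 96, 109, 123, 133, 137, 150, 158, 160, 168, 179, 182, 192, 207, 214, 224, 233, 246, 250, 259, 267]

Fragment lengths:
  3→8: 5 bp
  8→24: 16 bp
  24→31: 7 bp
  31→38: 7 bp
  38→47: 9 bp
  47→67: 20 bp
  67→79: 12 bp
  79→92: 13 bp
  92→96: 4 bp
  96→109: 13 bp
  109→123: 14 bp
  123→133: 10 bp
  133→137: 4 bp
  137→150: 13 bp
  150→158: 8 bp
  158→160: 2 bp
  160→168: 8 bp
  168→179: 11 bp
  179→182: 3 bp
  182→192: 10 bp
  192→207: 15 bp
  207→214: 7 bp
  214→224: 10 bp
  224→233: 9 bp
  233→246: 13 bp
  246→250: 4 bp
  250→259: 9 bp
  259→267: 8 bp
  267→3 (wrap): 268-267+3 = 4 bp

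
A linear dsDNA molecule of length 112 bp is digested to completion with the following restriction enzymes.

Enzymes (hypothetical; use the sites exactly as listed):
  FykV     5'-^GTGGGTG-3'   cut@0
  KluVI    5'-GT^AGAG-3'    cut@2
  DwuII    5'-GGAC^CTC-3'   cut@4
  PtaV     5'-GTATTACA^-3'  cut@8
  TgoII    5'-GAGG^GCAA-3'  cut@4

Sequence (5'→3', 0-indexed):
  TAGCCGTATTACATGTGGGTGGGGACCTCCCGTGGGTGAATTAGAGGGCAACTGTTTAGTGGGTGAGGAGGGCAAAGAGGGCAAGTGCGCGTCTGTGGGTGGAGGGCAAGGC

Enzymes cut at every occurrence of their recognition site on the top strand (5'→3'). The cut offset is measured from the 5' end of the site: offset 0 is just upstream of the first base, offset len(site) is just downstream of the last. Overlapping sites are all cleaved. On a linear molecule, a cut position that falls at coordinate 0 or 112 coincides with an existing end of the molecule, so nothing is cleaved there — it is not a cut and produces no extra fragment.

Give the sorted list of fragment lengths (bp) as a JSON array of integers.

Scan for sites:
  FykV (GTGGGTG, off=0): starts [14, 31, 58, 94] → cuts [14, 31, 58, 94]
  KluVI (GTAGAG, off=2): no sites
  DwuII (GGACCTC, off=4): starts [22] → cuts [26]
  PtaV (GTATTACA, off=8): starts [5] → cuts [13]
  TgoII (GAGGGCAA, off=4): starts [43, 67, 76, 101] → cuts [47, 71, 80, 105]

Pooled cuts: [13, 14, 26, 31, 47, 58, 71, 80, 94, 105]

Fragments:
  [0,13): 13 bp
  [13,14): 1 bp
  [14,26): 12 bp
  [26,31): 5 bp
  [31,47): 16 bp
  [47,58): 11 bp
  [58,71): 13 bp
  [71,80): 9 bp
  [80,94): 14 bp
  [94,105): 11 bp
  [105,112): 7 bp

[1,5,7,9,11,11,12,13,13,14,16]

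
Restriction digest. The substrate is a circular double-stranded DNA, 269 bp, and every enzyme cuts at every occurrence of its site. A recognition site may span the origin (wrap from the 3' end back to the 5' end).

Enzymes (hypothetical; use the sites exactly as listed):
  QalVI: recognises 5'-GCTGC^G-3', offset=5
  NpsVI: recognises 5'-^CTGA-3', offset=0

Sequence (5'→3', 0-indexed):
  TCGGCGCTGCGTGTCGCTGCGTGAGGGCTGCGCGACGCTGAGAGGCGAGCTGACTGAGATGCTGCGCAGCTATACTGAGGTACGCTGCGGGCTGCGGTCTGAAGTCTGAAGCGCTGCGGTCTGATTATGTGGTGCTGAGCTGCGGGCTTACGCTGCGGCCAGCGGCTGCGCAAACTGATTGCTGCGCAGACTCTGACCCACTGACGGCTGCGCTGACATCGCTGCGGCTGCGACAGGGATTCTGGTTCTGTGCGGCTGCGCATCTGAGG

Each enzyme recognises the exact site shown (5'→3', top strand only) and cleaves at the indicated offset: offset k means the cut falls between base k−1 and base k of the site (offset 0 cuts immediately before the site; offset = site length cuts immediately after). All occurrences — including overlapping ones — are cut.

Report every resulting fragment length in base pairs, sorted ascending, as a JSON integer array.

[1,3,3,4,4,5,6,6,7,7,7,8,9,9,10,11,11,11,12,12,12,13,13,13,14,14,16,28]

Site scan:
  QalVI (GCTGCG, off=5): starts [5, 15, 26, 60, 83, 90, 112, 138, 151, 164, 180, 206, 220, 226, 254] → cuts [10, 20, 31, 65, 88, 95, 117, 143, 156, 169, 185, 211, 225, 231, 259]
  NpsVI (CTGA, off=0): starts [37, 49, 53, 74, 98, 105, 120, 134, 174, 192, 200, 212, 263] → cuts [37, 49, 53, 74, 98, 105, 120, 134, 174, 192, 200, 212, 263]

All cut coordinates (distinct, sorted): [10, 20, 31, 37, 49, 53, 65, 74, 88, 95, 98, 105, 117, 120, 134, 143, 156, 169, 174, 185, 192, 200, 211, 212, 225, 231, 259, 263]

Fragment lengths:
  10→20: 10 bp
  20→31: 11 bp
  31→37: 6 bp
  37→49: 12 bp
  49→53: 4 bp
  53→65: 12 bp
  65→74: 9 bp
  74→88: 14 bp
  88→95: 7 bp
  95→98: 3 bp
  98→105: 7 bp
  105→117: 12 bp
  117→120: 3 bp
  120→134: 14 bp
  134→143: 9 bp
  143→156: 13 bp
  156→169: 13 bp
  169→174: 5 bp
  174→185: 11 bp
  185→192: 7 bp
  192→200: 8 bp
  200→211: 11 bp
  211→212: 1 bp
  212→225: 13 bp
  225→231: 6 bp
  231→259: 28 bp
  259→263: 4 bp
  263→10 (wrap): 269-263+10 = 16 bp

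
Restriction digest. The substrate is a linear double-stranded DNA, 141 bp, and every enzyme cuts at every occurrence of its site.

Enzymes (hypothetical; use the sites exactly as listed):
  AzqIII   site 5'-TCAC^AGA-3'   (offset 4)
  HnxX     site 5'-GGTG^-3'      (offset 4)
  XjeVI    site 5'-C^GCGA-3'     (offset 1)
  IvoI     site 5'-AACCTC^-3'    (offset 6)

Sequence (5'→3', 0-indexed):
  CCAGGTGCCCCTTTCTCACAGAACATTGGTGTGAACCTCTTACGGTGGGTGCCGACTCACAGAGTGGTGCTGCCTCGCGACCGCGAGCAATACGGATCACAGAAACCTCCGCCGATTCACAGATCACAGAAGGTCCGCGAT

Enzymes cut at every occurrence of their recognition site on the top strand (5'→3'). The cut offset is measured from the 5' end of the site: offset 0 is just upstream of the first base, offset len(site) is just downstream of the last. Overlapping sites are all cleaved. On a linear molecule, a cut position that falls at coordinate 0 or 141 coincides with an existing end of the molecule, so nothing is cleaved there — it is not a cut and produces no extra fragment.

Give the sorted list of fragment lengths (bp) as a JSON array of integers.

Scan for sites:
  AzqIII (TCACAGA, off=4): starts [15, 56, 96, 116, 123] → cuts [19, 60, 100, 120, 127]
  HnxX (GGTG, off=4): starts [3, 27, 43, 47, 65] → cuts [7, 31, 47, 51, 69]
  XjeVI (CGCGA, off=1): starts [75, 81, 135] → cuts [76, 82, 136]
  IvoI (AACCTC, off=6): starts [33, 103] → cuts [39, 109]

Pooled cuts: [7, 19, 31, 39, 47, 51, 60, 69, 76, 82, 100, 109, 120, 127, 136]

Fragment lengths:
  [0,7): 7 bp
  [7,19): 12 bp
  [19,31): 12 bp
  [31,39): 8 bp
  [39,47): 8 bp
  [47,51): 4 bp
  [51,60): 9 bp
  [60,69): 9 bp
  [69,76): 7 bp
  [76,82): 6 bp
  [82,100): 18 bp
  [100,109): 9 bp
  [109,120): 11 bp
  [120,127): 7 bp
  [127,136): 9 bp
  [136,141): 5 bp

[4,5,6,7,7,7,8,8,9,9,9,9,11,12,12,18]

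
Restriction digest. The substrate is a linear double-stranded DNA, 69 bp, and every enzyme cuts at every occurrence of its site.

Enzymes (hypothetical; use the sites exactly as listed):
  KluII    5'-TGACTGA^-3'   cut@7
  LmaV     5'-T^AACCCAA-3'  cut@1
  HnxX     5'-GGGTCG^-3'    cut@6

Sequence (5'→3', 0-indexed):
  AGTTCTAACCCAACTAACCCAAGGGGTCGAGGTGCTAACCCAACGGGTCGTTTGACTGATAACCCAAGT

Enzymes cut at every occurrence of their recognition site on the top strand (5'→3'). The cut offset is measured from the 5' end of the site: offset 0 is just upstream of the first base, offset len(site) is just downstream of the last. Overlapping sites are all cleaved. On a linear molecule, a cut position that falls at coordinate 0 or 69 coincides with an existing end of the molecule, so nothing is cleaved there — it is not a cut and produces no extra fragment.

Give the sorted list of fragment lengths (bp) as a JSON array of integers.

[1,6,7,9,9,9,14,14]

Per-enzyme occurrences:
  KluII TGACTGA/7: at [52] ⇒ [59]
  LmaV TAACCCAA/1: at [5, 14, 35, 59] ⇒ [6, 15, 36, 60]
  HnxX GGGTCG/6: at [23, 44] ⇒ [29, 50]

All cut coordinates (distinct, sorted): [6, 15, 29, 36, 50, 59, 60]

Fragment lengths:
  [0,6): 6 bp
  [6,15): 9 bp
  [15,29): 14 bp
  [29,36): 7 bp
  [36,50): 14 bp
  [50,59): 9 bp
  [59,60): 1 bp
  [60,69): 9 bp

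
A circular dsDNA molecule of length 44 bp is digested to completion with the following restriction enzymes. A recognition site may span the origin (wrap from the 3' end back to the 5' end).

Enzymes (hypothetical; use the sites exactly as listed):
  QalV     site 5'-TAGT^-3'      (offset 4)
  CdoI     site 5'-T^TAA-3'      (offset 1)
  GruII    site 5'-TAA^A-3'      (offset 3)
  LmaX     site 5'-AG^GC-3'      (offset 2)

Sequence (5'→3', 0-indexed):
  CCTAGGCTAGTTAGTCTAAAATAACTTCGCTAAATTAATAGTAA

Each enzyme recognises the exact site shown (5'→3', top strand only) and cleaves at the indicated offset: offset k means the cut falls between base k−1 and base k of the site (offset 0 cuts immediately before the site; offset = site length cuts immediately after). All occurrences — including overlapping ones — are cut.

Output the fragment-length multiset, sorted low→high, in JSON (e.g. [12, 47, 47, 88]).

[2,4,4,6,7,7,14]

Site scan:
  QalV TAGT/4: at [7, 11, 38] ⇒ [11, 15, 42]
  CdoI TTAA/1: at [34] ⇒ [35]
  GruII TAAA/3: at [16, 30] ⇒ [19, 33]
  LmaX AGGC/2: at [3] ⇒ [5]

Pooled cuts: [5, 11, 15, 19, 33, 35, 42]

Fragment lengths:
  5→11: 6 bp
  11→15: 4 bp
  15→19: 4 bp
  19→33: 14 bp
  33→35: 2 bp
  35→42: 7 bp
  42→5 (wrap): 44-42+5 = 7 bp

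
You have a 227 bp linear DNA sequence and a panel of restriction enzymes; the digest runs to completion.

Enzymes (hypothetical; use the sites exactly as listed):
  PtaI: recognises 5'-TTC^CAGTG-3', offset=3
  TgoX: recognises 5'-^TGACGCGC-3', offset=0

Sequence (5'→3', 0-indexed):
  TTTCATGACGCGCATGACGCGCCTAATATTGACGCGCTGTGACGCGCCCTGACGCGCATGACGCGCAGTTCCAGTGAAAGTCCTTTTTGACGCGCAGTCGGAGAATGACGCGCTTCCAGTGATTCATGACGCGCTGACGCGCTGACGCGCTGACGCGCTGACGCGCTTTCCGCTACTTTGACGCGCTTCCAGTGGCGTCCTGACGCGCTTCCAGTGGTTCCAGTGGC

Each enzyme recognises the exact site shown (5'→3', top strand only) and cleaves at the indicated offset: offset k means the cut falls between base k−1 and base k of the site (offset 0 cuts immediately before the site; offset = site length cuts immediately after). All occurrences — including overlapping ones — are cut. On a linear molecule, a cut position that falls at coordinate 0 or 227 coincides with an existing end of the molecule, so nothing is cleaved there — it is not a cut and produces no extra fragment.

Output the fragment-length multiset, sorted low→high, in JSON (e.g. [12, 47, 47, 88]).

Scan for sites:
  PtaI (TTCCAGTG, off=3): starts [68, 113, 186, 208, 217] → cuts [71, 116, 189, 211, 220]
  TgoX (TGACGCGC, off=0): starts [5, 14, 29, 39, 49, 58, 87, 105, 126, 134, 142, 150, 158, 178, 200] → cuts [5, 14, 29, 39, 49, 58, 87, 105, 126, 134, 142, 150, 158, 178, 200]

All cut coordinates (distinct, sorted): [5, 14, 29, 39, 49, 58, 71, 87, 105, 116, 126, 134, 142, 150, 158, 178, 189, 200, 211, 220]

Fragments:
  [0,5): 5 bp
  [5,14): 9 bp
  [14,29): 15 bp
  [29,39): 10 bp
  [39,49): 10 bp
  [49,58): 9 bp
  [58,71): 13 bp
  [71,87): 16 bp
  [87,105): 18 bp
  [105,116): 11 bp
  [116,126): 10 bp
  [126,134): 8 bp
  [134,142): 8 bp
  [142,150): 8 bp
  [150,158): 8 bp
  [158,178): 20 bp
  [178,189): 11 bp
  [189,200): 11 bp
  [200,211): 11 bp
  [211,220): 9 bp
  [220,227): 7 bp

[5,7,8,8,8,8,9,9,9,10,10,10,11,11,11,11,13,15,16,18,20]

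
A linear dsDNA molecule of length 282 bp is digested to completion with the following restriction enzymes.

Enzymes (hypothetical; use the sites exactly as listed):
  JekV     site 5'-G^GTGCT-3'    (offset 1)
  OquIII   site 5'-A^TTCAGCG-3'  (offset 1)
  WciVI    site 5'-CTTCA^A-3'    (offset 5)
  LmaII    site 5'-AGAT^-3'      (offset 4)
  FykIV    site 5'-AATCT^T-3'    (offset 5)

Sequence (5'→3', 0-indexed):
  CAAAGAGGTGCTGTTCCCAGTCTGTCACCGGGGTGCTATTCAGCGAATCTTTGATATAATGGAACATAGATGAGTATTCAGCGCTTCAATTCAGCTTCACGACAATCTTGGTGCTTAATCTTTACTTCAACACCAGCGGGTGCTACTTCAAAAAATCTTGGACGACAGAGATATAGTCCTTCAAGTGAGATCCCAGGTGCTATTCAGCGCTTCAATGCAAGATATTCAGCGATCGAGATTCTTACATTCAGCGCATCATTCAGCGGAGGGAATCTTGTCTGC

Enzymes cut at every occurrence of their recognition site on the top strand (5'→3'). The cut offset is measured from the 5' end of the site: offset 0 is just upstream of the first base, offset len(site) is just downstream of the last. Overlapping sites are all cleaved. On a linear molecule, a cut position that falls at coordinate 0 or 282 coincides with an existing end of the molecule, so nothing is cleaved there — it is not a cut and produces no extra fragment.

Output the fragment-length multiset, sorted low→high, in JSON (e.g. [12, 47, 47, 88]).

[1,2,5,5,6,6,7,7,7,8,8,8,9,10,11,11,11,12,12,12,12,14,15,17,20,21,25]

Per-enzyme occurrences:
  JekV (GGTGCT, off=1): starts [6, 31, 109, 138, 195] → cuts [7, 32, 110, 139, 196]
  OquIII (ATTCAGCG, off=1): starts [37, 75, 201, 223, 245, 257] → cuts [38, 76, 202, 224, 246, 258]
  WciVI (CTTCAA, off=5): starts [83, 124, 145, 178, 209] → cuts [88, 129, 150, 183, 214]
  LmaII (AGAT, off=4): starts [67, 168, 187, 219, 235] → cuts [71, 172, 191, 223, 239]
  FykIV (AATCTT, off=5): starts [45, 103, 116, 153, 270] → cuts [50, 108, 121, 158, 275]

All cut coordinates (distinct, sorted): [7, 32, 38, 50, 71, 76, 88, 108, 110, 121, 129, 139, 150, 158, 172, 183, 191, 196, 202, 214, 223, 224, 239, 246, 258, 275]

Fragment lengths:
  [0,7): 7 bp
  [7,32): 25 bp
  [32,38): 6 bp
  [38,50): 12 bp
  [50,71): 21 bp
  [71,76): 5 bp
  [76,88): 12 bp
  [88,108): 20 bp
  [108,110): 2 bp
  [110,121): 11 bp
  [121,129): 8 bp
  [129,139): 10 bp
  [139,150): 11 bp
  [150,158): 8 bp
  [158,172): 14 bp
  [172,183): 11 bp
  [183,191): 8 bp
  [191,196): 5 bp
  [196,202): 6 bp
  [202,214): 12 bp
  [214,223): 9 bp
  [223,224): 1 bp
  [224,239): 15 bp
  [239,246): 7 bp
  [246,258): 12 bp
  [258,275): 17 bp
  [275,282): 7 bp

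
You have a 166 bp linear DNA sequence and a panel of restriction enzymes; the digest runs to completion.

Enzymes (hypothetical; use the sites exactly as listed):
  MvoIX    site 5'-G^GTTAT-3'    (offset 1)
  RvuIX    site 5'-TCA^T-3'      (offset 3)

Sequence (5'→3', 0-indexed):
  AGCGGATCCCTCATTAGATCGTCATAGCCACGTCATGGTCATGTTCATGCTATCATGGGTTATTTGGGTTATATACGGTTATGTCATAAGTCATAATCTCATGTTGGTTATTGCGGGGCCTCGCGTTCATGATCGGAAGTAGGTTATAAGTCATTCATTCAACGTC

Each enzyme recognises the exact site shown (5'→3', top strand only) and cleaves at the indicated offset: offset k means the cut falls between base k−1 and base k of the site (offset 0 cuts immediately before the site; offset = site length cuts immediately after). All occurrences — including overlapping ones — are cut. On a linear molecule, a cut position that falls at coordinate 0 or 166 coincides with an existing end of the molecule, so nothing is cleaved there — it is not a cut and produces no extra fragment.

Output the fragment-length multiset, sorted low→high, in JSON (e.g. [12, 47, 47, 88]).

[3,4,5,6,6,7,8,8,9,9,9,10,11,11,11,13,13,23]

Site scan:
  MvoIX (GGTTAT, off=1): starts [57, 66, 76, 105, 141] → cuts [58, 67, 77, 106, 142]
  RvuIX (TCAT, off=3): starts [10, 21, 32, 38, 44, 52, 83, 90, 98, 126, 150, 154] → cuts [13, 24, 35, 41, 47, 55, 86, 93, 101, 129, 153, 157]

All cut coordinates (distinct, sorted): [13, 24, 35, 41, 47, 55, 58, 67, 77, 86, 93, 101, 106, 129, 142, 153, 157]

Fragment lengths:
  [0,13): 13 bp
  [13,24): 11 bp
  [24,35): 11 bp
  [35,41): 6 bp
  [41,47): 6 bp
  [47,55): 8 bp
  [55,58): 3 bp
  [58,67): 9 bp
  [67,77): 10 bp
  [77,86): 9 bp
  [86,93): 7 bp
  [93,101): 8 bp
  [101,106): 5 bp
  [106,129): 23 bp
  [129,142): 13 bp
  [142,153): 11 bp
  [153,157): 4 bp
  [157,166): 9 bp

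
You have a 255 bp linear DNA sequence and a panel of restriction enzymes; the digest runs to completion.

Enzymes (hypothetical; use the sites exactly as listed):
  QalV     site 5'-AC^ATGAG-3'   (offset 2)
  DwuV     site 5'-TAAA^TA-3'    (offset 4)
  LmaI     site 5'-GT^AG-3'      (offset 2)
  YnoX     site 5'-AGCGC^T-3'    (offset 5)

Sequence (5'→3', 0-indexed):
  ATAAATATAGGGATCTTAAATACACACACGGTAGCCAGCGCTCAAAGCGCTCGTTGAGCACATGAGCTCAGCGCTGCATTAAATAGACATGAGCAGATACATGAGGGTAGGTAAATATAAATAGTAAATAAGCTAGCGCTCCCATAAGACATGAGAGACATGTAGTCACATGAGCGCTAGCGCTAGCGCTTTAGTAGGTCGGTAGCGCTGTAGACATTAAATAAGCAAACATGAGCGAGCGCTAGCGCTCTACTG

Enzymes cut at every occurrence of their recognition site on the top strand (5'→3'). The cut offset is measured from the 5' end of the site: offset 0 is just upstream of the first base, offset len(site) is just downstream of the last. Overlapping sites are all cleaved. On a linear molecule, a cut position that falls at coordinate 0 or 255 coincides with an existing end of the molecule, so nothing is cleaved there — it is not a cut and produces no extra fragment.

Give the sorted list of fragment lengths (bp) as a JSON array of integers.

[3,5,5,5,6,6,6,6,6,6,7,7,7,8,8,8,9,9,9,9,10,11,11,11,12,12,12,13,13,15]

Per-enzyme occurrences:
  QalV ACATGAG/2: at [59, 86, 98, 148, 167, 228] ⇒ [61, 88, 100, 150, 169, 230]
  DwuV TAAATA/4: at [1, 16, 79, 111, 117, 124, 217] ⇒ [5, 20, 83, 115, 121, 128, 221]
  LmaI GTAG/2: at [30, 106, 161, 193, 201, 209] ⇒ [32, 108, 163, 195, 203, 211]
  YnoX AGCGCT/5: at [36, 45, 69, 134, 172, 178, 184, 203, 237, 243] ⇒ [41, 50, 74, 139, 177, 183, 189, 208, 242, 248]

All cut coordinates (distinct, sorted): [5, 20, 32, 41, 50, 61, 74, 83, 88, 100, 108, 115, 121, 128, 139, 150, 163, 169, 177, 183, 189, 195, 203, 208, 211, 221, 230, 242, 248]

Fragments:
  [0,5): 5 bp
  [5,20): 15 bp
  [20,32): 12 bp
  [32,41): 9 bp
  [41,50): 9 bp
  [50,61): 11 bp
  [61,74): 13 bp
  [74,83): 9 bp
  [83,88): 5 bp
  [88,100): 12 bp
  [100,108): 8 bp
  [108,115): 7 bp
  [115,121): 6 bp
  [121,128): 7 bp
  [128,139): 11 bp
  [139,150): 11 bp
  [150,163): 13 bp
  [163,169): 6 bp
  [169,177): 8 bp
  [177,183): 6 bp
  [183,189): 6 bp
  [189,195): 6 bp
  [195,203): 8 bp
  [203,208): 5 bp
  [208,211): 3 bp
  [211,221): 10 bp
  [221,230): 9 bp
  [230,242): 12 bp
  [242,248): 6 bp
  [248,255): 7 bp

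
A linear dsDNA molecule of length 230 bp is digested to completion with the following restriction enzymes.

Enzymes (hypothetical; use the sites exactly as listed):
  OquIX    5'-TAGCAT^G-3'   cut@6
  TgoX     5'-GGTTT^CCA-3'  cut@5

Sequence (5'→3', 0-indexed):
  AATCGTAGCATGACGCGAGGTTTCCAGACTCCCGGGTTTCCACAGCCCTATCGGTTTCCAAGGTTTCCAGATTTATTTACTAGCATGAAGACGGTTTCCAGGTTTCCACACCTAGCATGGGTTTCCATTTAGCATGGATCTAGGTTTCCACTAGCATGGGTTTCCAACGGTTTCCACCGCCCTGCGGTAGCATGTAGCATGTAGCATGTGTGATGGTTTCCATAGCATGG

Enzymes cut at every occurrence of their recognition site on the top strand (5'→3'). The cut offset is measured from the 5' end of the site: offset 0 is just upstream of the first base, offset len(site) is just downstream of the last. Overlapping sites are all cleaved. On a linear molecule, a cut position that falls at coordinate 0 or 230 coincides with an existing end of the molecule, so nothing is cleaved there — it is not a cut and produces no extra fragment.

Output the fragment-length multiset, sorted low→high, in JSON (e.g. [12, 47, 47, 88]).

Scan for sites:
  OquIX (TAGCATG, off=6): starts [5, 80, 112, 129, 151, 187, 194, 201, 222] → cuts [11, 86, 118, 135, 157, 193, 200, 207, 228]
  TgoX (GGTTTCCA, off=5): starts [18, 34, 52, 61, 92, 100, 119, 142, 158, 168, 214] → cuts [23, 39, 57, 66, 97, 105, 124, 147, 163, 173, 219]

All cut coordinates (distinct, sorted): [11, 23, 39, 57, 66, 86, 97, 105, 118, 124, 135, 147, 157, 163, 173, 193, 200, 207, 219, 228]

Fragments:
  [0,11): 11 bp
  [11,23): 12 bp
  [23,39): 16 bp
  [39,57): 18 bp
  [57,66): 9 bp
  [66,86): 20 bp
  [86,97): 11 bp
  [97,105): 8 bp
  [105,118): 13 bp
  [118,124): 6 bp
  [124,135): 11 bp
  [135,147): 12 bp
  [147,157): 10 bp
  [157,163): 6 bp
  [163,173): 10 bp
  [173,193): 20 bp
  [193,200): 7 bp
  [200,207): 7 bp
  [207,219): 12 bp
  [219,228): 9 bp
  [228,230): 2 bp

[2,6,6,7,7,8,9,9,10,10,11,11,11,12,12,12,13,16,18,20,20]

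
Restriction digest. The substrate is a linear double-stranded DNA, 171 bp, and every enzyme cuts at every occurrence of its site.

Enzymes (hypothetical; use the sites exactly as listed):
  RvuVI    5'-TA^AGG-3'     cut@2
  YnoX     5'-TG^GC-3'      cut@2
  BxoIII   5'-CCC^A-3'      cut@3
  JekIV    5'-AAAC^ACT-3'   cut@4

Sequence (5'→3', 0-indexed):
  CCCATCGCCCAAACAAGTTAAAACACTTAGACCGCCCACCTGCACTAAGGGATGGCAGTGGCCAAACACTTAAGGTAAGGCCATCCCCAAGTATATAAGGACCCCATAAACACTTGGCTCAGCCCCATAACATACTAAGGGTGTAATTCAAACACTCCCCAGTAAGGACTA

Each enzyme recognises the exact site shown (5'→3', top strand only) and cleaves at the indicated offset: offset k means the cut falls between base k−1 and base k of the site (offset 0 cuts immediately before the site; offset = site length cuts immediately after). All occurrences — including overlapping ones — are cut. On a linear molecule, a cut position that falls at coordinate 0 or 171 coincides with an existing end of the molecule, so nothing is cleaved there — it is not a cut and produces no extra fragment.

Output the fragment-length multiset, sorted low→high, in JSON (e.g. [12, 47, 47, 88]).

[3,4,5,5,5,6,6,7,7,7,7,7,8,9,10,10,11,11,13,14,16]

Scan for sites:
  RvuVI (TAAGG, off=2): starts [45, 70, 75, 95, 135, 162] → cuts [47, 72, 77, 97, 137, 164]
  YnoX (TGGC, off=2): starts [52, 58, 114] → cuts [54, 60, 116]
  BxoIII (CCCA, off=3): starts [0, 7, 34, 85, 102, 123, 157] → cuts [3, 10, 37, 88, 105, 126, 160]
  JekIV (AAACACT, off=4): starts [20, 63, 107, 149] → cuts [24, 67, 111, 153]

All cut coordinates (distinct, sorted): [3, 10, 24, 37, 47, 54, 60, 67, 72, 77, 88, 97, 105, 111, 116, 126, 137, 153, 160, 164]

Fragments:
  [0,3): 3 bp
  [3,10): 7 bp
  [10,24): 14 bp
  [24,37): 13 bp
  [37,47): 10 bp
  [47,54): 7 bp
  [54,60): 6 bp
  [60,67): 7 bp
  [67,72): 5 bp
  [72,77): 5 bp
  [77,88): 11 bp
  [88,97): 9 bp
  [97,105): 8 bp
  [105,111): 6 bp
  [111,116): 5 bp
  [116,126): 10 bp
  [126,137): 11 bp
  [137,153): 16 bp
  [153,160): 7 bp
  [160,164): 4 bp
  [164,171): 7 bp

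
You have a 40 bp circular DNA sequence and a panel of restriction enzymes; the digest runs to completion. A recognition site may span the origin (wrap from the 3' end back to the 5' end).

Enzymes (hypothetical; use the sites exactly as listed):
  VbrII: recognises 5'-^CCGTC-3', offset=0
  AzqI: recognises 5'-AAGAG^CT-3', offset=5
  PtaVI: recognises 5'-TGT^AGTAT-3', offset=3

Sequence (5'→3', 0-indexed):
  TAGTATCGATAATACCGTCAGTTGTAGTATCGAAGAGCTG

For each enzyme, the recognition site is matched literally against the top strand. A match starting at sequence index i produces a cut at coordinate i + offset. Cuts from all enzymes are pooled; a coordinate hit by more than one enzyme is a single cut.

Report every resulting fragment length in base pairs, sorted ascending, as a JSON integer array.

[4,11,12,13]

Scan for sites:
  VbrII (CCGTC, off=0): starts [14] → cuts [14]
  AzqI (AAGAGCT, off=5): starts [32] → cuts [37]
  PtaVI (TGTAGTAT, off=3): starts [22, 38] → cuts [1, 25]

Pooled cuts: [1, 14, 25, 37]

Fragment lengths:
  1→14: 13 bp
  14→25: 11 bp
  25→37: 12 bp
  37→1 (wrap): 40-37+1 = 4 bp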